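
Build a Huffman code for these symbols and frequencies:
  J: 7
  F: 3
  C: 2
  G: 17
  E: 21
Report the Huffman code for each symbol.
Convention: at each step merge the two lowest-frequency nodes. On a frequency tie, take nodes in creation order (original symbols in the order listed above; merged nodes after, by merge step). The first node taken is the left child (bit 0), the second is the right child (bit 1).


Huffman tree construction:
Step 1: Merge C(2) + F(3) = 5
Step 2: Merge (C+F)(5) + J(7) = 12
Step 3: Merge ((C+F)+J)(12) + G(17) = 29
Step 4: Merge E(21) + (((C+F)+J)+G)(29) = 50
Read each symbol's code off the tree from the root (left child = 0, right child = 1).

Codes:
  J: 101 (length 3)
  F: 1001 (length 4)
  C: 1000 (length 4)
  G: 11 (length 2)
  E: 0 (length 1)
Average code length: 96/50 = 1.9200 bits/symbol


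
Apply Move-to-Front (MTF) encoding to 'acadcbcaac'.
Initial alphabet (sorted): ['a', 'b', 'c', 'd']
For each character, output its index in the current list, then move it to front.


MTF encoding:
'a': index 0 in ['a', 'b', 'c', 'd'] -> ['a', 'b', 'c', 'd']
'c': index 2 in ['a', 'b', 'c', 'd'] -> ['c', 'a', 'b', 'd']
'a': index 1 in ['c', 'a', 'b', 'd'] -> ['a', 'c', 'b', 'd']
'd': index 3 in ['a', 'c', 'b', 'd'] -> ['d', 'a', 'c', 'b']
'c': index 2 in ['d', 'a', 'c', 'b'] -> ['c', 'd', 'a', 'b']
'b': index 3 in ['c', 'd', 'a', 'b'] -> ['b', 'c', 'd', 'a']
'c': index 1 in ['b', 'c', 'd', 'a'] -> ['c', 'b', 'd', 'a']
'a': index 3 in ['c', 'b', 'd', 'a'] -> ['a', 'c', 'b', 'd']
'a': index 0 in ['a', 'c', 'b', 'd'] -> ['a', 'c', 'b', 'd']
'c': index 1 in ['a', 'c', 'b', 'd'] -> ['c', 'a', 'b', 'd']


Output: [0, 2, 1, 3, 2, 3, 1, 3, 0, 1]


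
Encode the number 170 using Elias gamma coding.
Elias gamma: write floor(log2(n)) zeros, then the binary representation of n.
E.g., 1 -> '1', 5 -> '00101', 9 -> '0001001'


num_bits = floor(log2(170)) + 1 = 8
leading_zeros = num_bits - 1 = 7
binary(170) = 10101010

Elias gamma(170) = '0000000' + '10101010' = 000000010101010 (15 bits)


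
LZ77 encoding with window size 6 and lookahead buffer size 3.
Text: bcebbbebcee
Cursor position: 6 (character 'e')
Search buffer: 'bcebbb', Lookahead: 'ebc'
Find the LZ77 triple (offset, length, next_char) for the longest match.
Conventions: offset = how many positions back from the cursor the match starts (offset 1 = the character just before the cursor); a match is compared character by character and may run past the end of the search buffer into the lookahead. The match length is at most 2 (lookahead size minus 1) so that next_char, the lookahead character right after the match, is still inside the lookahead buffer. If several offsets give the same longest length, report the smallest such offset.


Try each offset into the search buffer:
  offset=1 (pos 5, char 'b'): match length 0
  offset=2 (pos 4, char 'b'): match length 0
  offset=3 (pos 3, char 'b'): match length 0
  offset=4 (pos 2, char 'e'): match length 2
  offset=5 (pos 1, char 'c'): match length 0
  offset=6 (pos 0, char 'b'): match length 0
Longest match has length 2 at offset 4.
next_char = character at position 6 + 2 = 8 -> 'c'

Best match: offset=4, length=2 (matching 'eb' starting at position 2)
LZ77 triple: (4, 2, 'c')


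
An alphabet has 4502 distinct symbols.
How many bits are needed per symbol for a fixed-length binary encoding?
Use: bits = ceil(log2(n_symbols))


log2(4502) = 12.1364
Bracket: 2^12 = 4096 < 4502 <= 2^13 = 8192
So ceil(log2(4502)) = 13

bits = ceil(log2(4502)) = ceil(12.1364) = 13 bits


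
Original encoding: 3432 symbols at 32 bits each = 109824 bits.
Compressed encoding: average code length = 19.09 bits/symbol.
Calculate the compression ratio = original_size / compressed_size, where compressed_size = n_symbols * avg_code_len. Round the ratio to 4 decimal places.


original_size = n_symbols * orig_bits = 3432 * 32 = 109824 bits
compressed_size = n_symbols * avg_code_len = 3432 * 19.09 = 65516.88 bits
ratio = original_size / compressed_size = 109824 / 65516.88 = 1.6763

Compression ratio = 1.6763


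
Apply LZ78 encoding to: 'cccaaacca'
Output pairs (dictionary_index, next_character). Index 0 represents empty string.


LZ78 encoding steps:
Dictionary: {0: ''}
Step 1: w='' (idx 0), next='c' -> output (0, 'c'), add 'c' as idx 1
Step 2: w='c' (idx 1), next='c' -> output (1, 'c'), add 'cc' as idx 2
Step 3: w='' (idx 0), next='a' -> output (0, 'a'), add 'a' as idx 3
Step 4: w='a' (idx 3), next='a' -> output (3, 'a'), add 'aa' as idx 4
Step 5: w='cc' (idx 2), next='a' -> output (2, 'a'), add 'cca' as idx 5


Encoded: [(0, 'c'), (1, 'c'), (0, 'a'), (3, 'a'), (2, 'a')]


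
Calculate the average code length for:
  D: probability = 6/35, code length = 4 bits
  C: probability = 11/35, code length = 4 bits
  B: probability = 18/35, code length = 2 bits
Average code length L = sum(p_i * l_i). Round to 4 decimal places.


Weighted contributions p_i * l_i:
  D: (6/35) * 4 = 24/35
  C: (11/35) * 4 = 44/35
  B: (18/35) * 2 = 36/35
Sum = (24 + 44 + 36)/35 = 104/35

L = 104/35 = 2.9714 bits/symbol


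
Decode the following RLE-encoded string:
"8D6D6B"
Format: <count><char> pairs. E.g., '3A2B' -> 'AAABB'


Expanding each <count><char> pair:
  8D -> 'DDDDDDDD'
  6D -> 'DDDDDD'
  6B -> 'BBBBBB'

Decoded = DDDDDDDDDDDDDDBBBBBB


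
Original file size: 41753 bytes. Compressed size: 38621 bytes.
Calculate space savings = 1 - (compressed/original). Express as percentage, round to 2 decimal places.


ratio = compressed/original = 38621/41753 = 0.924987
savings = 1 - ratio = 1 - 0.924987 = 0.075013
as a percentage: 0.075013 * 100 = 7.5%

Space savings = 1 - 38621/41753 = 7.5%


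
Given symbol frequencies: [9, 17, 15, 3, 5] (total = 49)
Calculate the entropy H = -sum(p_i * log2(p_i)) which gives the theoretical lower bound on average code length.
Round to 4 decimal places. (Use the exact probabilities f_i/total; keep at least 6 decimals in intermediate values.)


Per-symbol terms -p_i * log2(p_i) with p_i = f_i/49:
  p = 9/49 = 0.183673: log2(p) = -2.444785, -p*log2(p) = 0.449042
  p = 17/49 = 0.346939: log2(p) = -1.527247, -p*log2(p) = 0.529861
  p = 15/49 = 0.306122: log2(p) = -1.707819, -p*log2(p) = 0.522802
  p = 3/49 = 0.061224: log2(p) = -4.029747, -p*log2(p) = 0.246719
  p = 5/49 = 0.102041: log2(p) = -3.292782, -p*log2(p) = 0.335998
H = 0.449042 + 0.529861 + 0.522802 + 0.246719 + 0.335998 = 2.084422

H = 2.0844 bits/symbol


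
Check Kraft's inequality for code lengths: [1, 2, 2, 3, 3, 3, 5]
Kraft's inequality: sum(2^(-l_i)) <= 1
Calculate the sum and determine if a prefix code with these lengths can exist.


Sum = 2^(-1) + 2^(-2) + 2^(-2) + 2^(-3) + 2^(-3) + 2^(-3) + 2^(-5)
    = 0.5 + 0.25 + 0.25 + 0.125 + 0.125 + 0.125 + 0.03125
    = 45/32 = 1.40625
Since 1.40625 > 1, Kraft's inequality is NOT satisfied.
A prefix code with these lengths CANNOT exist.

Kraft sum = 1.40625. Not satisfied.


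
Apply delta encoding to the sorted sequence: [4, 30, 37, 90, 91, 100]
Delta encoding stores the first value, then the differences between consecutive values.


First value: 4
Deltas:
  30 - 4 = 26
  37 - 30 = 7
  90 - 37 = 53
  91 - 90 = 1
  100 - 91 = 9


Delta encoded: [4, 26, 7, 53, 1, 9]


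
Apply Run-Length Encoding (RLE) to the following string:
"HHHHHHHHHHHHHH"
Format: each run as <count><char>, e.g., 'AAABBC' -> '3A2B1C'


Scanning runs left to right:
  i=0: run of 'H' x 14 -> '14H'

RLE = 14H


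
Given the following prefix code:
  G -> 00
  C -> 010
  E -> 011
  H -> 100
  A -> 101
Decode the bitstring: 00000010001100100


Decoding step by step:
Bits 00 -> G
Bits 00 -> G
Bits 00 -> G
Bits 100 -> H
Bits 011 -> E
Bits 00 -> G
Bits 100 -> H


Decoded message: GGGHEGH


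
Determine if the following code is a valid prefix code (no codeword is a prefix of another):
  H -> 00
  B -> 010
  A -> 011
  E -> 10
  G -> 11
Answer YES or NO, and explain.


Checking each pair (does one codeword prefix another?):
  H='00' vs B='010': no prefix
  H='00' vs A='011': no prefix
  H='00' vs E='10': no prefix
  H='00' vs G='11': no prefix
  B='010' vs H='00': no prefix
  B='010' vs A='011': no prefix
  B='010' vs E='10': no prefix
  B='010' vs G='11': no prefix
  A='011' vs H='00': no prefix
  A='011' vs B='010': no prefix
  A='011' vs E='10': no prefix
  A='011' vs G='11': no prefix
  E='10' vs H='00': no prefix
  E='10' vs B='010': no prefix
  E='10' vs A='011': no prefix
  E='10' vs G='11': no prefix
  G='11' vs H='00': no prefix
  G='11' vs B='010': no prefix
  G='11' vs A='011': no prefix
  G='11' vs E='10': no prefix
No violation found over all pairs.

YES -- this is a valid prefix code. No codeword is a prefix of any other codeword.


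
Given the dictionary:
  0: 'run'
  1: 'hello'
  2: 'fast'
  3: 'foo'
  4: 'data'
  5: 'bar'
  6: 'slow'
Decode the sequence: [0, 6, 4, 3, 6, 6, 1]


Look up each index in the dictionary:
  0 -> 'run'
  6 -> 'slow'
  4 -> 'data'
  3 -> 'foo'
  6 -> 'slow'
  6 -> 'slow'
  1 -> 'hello'

Decoded: "run slow data foo slow slow hello"


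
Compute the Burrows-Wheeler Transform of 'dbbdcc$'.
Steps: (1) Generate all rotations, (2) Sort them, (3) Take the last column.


Rotations (sorted):
  0: $dbbdcc -> last char: c
  1: bbdcc$d -> last char: d
  2: bdcc$db -> last char: b
  3: c$dbbdc -> last char: c
  4: cc$dbbd -> last char: d
  5: dbbdcc$ -> last char: $
  6: dcc$dbb -> last char: b


BWT = cdbcd$b


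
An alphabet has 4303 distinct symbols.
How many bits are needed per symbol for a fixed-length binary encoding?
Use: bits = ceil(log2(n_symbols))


log2(4303) = 12.0711
Bracket: 2^12 = 4096 < 4303 <= 2^13 = 8192
So ceil(log2(4303)) = 13

bits = ceil(log2(4303)) = ceil(12.0711) = 13 bits


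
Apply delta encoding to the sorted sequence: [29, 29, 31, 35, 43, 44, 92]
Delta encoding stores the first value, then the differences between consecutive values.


First value: 29
Deltas:
  29 - 29 = 0
  31 - 29 = 2
  35 - 31 = 4
  43 - 35 = 8
  44 - 43 = 1
  92 - 44 = 48


Delta encoded: [29, 0, 2, 4, 8, 1, 48]


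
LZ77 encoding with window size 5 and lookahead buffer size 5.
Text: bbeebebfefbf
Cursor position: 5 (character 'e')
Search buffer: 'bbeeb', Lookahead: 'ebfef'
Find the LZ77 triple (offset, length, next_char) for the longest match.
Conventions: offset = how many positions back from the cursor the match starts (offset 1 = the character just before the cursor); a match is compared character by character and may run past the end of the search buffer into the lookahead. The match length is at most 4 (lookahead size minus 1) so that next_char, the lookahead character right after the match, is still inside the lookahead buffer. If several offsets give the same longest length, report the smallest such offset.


Try each offset into the search buffer:
  offset=1 (pos 4, char 'b'): match length 0
  offset=2 (pos 3, char 'e'): match length 2
  offset=3 (pos 2, char 'e'): match length 1
  offset=4 (pos 1, char 'b'): match length 0
  offset=5 (pos 0, char 'b'): match length 0
Longest match has length 2 at offset 2.
next_char = character at position 5 + 2 = 7 -> 'f'

Best match: offset=2, length=2 (matching 'eb' starting at position 3)
LZ77 triple: (2, 2, 'f')


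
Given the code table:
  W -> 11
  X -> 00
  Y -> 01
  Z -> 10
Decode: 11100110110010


Decoding:
11 -> W
10 -> Z
01 -> Y
10 -> Z
11 -> W
00 -> X
10 -> Z


Result: WZYZWXZ


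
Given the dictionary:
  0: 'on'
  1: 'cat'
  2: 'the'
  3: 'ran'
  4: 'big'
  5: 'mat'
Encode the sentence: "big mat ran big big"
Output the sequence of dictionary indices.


Look up each word in the dictionary:
  'big' -> 4
  'mat' -> 5
  'ran' -> 3
  'big' -> 4
  'big' -> 4

Encoded: [4, 5, 3, 4, 4]


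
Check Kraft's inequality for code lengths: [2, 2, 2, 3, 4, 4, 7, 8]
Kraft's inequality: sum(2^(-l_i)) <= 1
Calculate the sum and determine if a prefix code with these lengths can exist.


Sum = 2^(-2) + 2^(-2) + 2^(-2) + 2^(-3) + 2^(-4) + 2^(-4) + 2^(-7) + 2^(-8)
    = 0.25 + 0.25 + 0.25 + 0.125 + 0.0625 + 0.0625 + 0.0078125 + 0.00390625
    = 259/256 = 1.01171875
Since 1.01171875 > 1, Kraft's inequality is NOT satisfied.
A prefix code with these lengths CANNOT exist.

Kraft sum = 1.01171875. Not satisfied.


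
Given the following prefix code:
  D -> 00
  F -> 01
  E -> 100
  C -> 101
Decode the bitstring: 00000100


Decoding step by step:
Bits 00 -> D
Bits 00 -> D
Bits 01 -> F
Bits 00 -> D


Decoded message: DDFD


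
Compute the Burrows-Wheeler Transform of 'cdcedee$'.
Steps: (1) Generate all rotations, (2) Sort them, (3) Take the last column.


Rotations (sorted):
  0: $cdcedee -> last char: e
  1: cdcedee$ -> last char: $
  2: cedee$cd -> last char: d
  3: dcedee$c -> last char: c
  4: dee$cdce -> last char: e
  5: e$cdcede -> last char: e
  6: edee$cdc -> last char: c
  7: ee$cdced -> last char: d


BWT = e$dceecd


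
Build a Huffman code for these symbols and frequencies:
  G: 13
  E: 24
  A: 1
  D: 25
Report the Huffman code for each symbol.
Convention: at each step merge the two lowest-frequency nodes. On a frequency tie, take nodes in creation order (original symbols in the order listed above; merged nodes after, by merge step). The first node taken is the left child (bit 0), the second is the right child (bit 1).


Huffman tree construction:
Step 1: Merge A(1) + G(13) = 14
Step 2: Merge (A+G)(14) + E(24) = 38
Step 3: Merge D(25) + ((A+G)+E)(38) = 63
Read each symbol's code off the tree from the root (left child = 0, right child = 1).

Codes:
  G: 101 (length 3)
  E: 11 (length 2)
  A: 100 (length 3)
  D: 0 (length 1)
Average code length: 115/63 = 1.8254 bits/symbol


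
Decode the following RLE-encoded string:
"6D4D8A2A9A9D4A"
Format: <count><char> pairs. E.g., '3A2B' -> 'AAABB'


Expanding each <count><char> pair:
  6D -> 'DDDDDD'
  4D -> 'DDDD'
  8A -> 'AAAAAAAA'
  2A -> 'AA'
  9A -> 'AAAAAAAAA'
  9D -> 'DDDDDDDDD'
  4A -> 'AAAA'

Decoded = DDDDDDDDDDAAAAAAAAAAAAAAAAAAADDDDDDDDDAAAA


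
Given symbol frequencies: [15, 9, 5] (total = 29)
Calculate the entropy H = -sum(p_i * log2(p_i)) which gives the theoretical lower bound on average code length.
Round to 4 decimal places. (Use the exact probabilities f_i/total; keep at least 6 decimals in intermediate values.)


Per-symbol terms -p_i * log2(p_i) with p_i = f_i/29:
  p = 15/29 = 0.517241: log2(p) = -0.951090, -p*log2(p) = 0.491943
  p = 9/29 = 0.310345: log2(p) = -1.688056, -p*log2(p) = 0.523879
  p = 5/29 = 0.172414: log2(p) = -2.536053, -p*log2(p) = 0.437251
H = 0.491943 + 0.523879 + 0.437251 = 1.453073

H = 1.4531 bits/symbol


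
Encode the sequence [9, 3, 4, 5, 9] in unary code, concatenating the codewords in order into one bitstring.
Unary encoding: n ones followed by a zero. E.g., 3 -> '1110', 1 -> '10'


Encode each number as n ones followed by a terminating 0:
  9 -> 1111111110 (10 bits)
  3 -> 1110 (4 bits)
  4 -> 11110 (5 bits)
  5 -> 111110 (6 bits)
  9 -> 1111111110 (10 bits)
Total length = 10 + 4 + 5 + 6 + 10 = 35 bits.

Unary([9, 3, 4, 5, 9]) = 11111111101110111101111101111111110 (35 bits)


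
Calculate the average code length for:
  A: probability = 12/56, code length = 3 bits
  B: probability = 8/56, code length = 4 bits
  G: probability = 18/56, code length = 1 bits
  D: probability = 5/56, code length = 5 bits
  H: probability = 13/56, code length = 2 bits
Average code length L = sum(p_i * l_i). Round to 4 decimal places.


Weighted contributions p_i * l_i:
  A: (12/56) * 3 = 36/56
  B: (8/56) * 4 = 32/56
  G: (18/56) * 1 = 18/56
  D: (5/56) * 5 = 25/56
  H: (13/56) * 2 = 26/56
Sum = (36 + 32 + 18 + 25 + 26)/56 = 137/56

L = 137/56 = 2.4464 bits/symbol


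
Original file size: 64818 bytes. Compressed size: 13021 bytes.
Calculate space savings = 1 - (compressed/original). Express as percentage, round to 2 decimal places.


ratio = compressed/original = 13021/64818 = 0.200886
savings = 1 - ratio = 1 - 0.200886 = 0.799114
as a percentage: 0.799114 * 100 = 79.91%

Space savings = 1 - 13021/64818 = 79.91%


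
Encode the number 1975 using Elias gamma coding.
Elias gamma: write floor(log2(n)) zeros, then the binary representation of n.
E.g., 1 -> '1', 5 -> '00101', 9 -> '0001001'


num_bits = floor(log2(1975)) + 1 = 11
leading_zeros = num_bits - 1 = 10
binary(1975) = 11110110111

Elias gamma(1975) = '0000000000' + '11110110111' = 000000000011110110111 (21 bits)


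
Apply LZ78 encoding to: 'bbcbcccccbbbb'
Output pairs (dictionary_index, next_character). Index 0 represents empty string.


LZ78 encoding steps:
Dictionary: {0: ''}
Step 1: w='' (idx 0), next='b' -> output (0, 'b'), add 'b' as idx 1
Step 2: w='b' (idx 1), next='c' -> output (1, 'c'), add 'bc' as idx 2
Step 3: w='bc' (idx 2), next='c' -> output (2, 'c'), add 'bcc' as idx 3
Step 4: w='' (idx 0), next='c' -> output (0, 'c'), add 'c' as idx 4
Step 5: w='c' (idx 4), next='c' -> output (4, 'c'), add 'cc' as idx 5
Step 6: w='b' (idx 1), next='b' -> output (1, 'b'), add 'bb' as idx 6
Step 7: w='bb' (idx 6), end of input -> output (6, '')


Encoded: [(0, 'b'), (1, 'c'), (2, 'c'), (0, 'c'), (4, 'c'), (1, 'b'), (6, '')]


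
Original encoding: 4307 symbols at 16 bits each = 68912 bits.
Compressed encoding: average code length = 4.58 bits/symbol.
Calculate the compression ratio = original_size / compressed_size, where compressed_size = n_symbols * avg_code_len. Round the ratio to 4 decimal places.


original_size = n_symbols * orig_bits = 4307 * 16 = 68912 bits
compressed_size = n_symbols * avg_code_len = 4307 * 4.58 = 19726.06 bits
ratio = original_size / compressed_size = 68912 / 19726.06 = 3.4934

Compression ratio = 3.4934


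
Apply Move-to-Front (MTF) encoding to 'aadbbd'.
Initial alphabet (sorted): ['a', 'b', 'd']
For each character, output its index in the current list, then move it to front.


MTF encoding:
'a': index 0 in ['a', 'b', 'd'] -> ['a', 'b', 'd']
'a': index 0 in ['a', 'b', 'd'] -> ['a', 'b', 'd']
'd': index 2 in ['a', 'b', 'd'] -> ['d', 'a', 'b']
'b': index 2 in ['d', 'a', 'b'] -> ['b', 'd', 'a']
'b': index 0 in ['b', 'd', 'a'] -> ['b', 'd', 'a']
'd': index 1 in ['b', 'd', 'a'] -> ['d', 'b', 'a']


Output: [0, 0, 2, 2, 0, 1]


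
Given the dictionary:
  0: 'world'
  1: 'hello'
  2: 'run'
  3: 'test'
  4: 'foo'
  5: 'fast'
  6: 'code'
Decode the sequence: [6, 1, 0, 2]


Look up each index in the dictionary:
  6 -> 'code'
  1 -> 'hello'
  0 -> 'world'
  2 -> 'run'

Decoded: "code hello world run"


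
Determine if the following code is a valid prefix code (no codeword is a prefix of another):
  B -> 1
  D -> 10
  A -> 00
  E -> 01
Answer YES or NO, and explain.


Checking each pair (does one codeword prefix another?):
  B='1' vs D='10': prefix -- VIOLATION

NO -- this is NOT a valid prefix code. B (1) is a prefix of D (10).


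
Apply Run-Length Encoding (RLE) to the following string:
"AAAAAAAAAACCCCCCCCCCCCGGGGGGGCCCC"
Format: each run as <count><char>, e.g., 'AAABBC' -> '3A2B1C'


Scanning runs left to right:
  i=0: run of 'A' x 10 -> '10A'
  i=10: run of 'C' x 12 -> '12C'
  i=22: run of 'G' x 7 -> '7G'
  i=29: run of 'C' x 4 -> '4C'

RLE = 10A12C7G4C


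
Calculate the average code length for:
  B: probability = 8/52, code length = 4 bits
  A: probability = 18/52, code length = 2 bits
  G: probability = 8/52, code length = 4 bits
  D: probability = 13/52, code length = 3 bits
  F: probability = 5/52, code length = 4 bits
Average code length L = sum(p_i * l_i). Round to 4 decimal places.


Weighted contributions p_i * l_i:
  B: (8/52) * 4 = 32/52
  A: (18/52) * 2 = 36/52
  G: (8/52) * 4 = 32/52
  D: (13/52) * 3 = 39/52
  F: (5/52) * 4 = 20/52
Sum = (32 + 36 + 32 + 39 + 20)/52 = 159/52

L = 159/52 = 3.0577 bits/symbol


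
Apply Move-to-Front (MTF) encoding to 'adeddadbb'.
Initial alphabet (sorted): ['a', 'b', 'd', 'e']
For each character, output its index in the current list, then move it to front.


MTF encoding:
'a': index 0 in ['a', 'b', 'd', 'e'] -> ['a', 'b', 'd', 'e']
'd': index 2 in ['a', 'b', 'd', 'e'] -> ['d', 'a', 'b', 'e']
'e': index 3 in ['d', 'a', 'b', 'e'] -> ['e', 'd', 'a', 'b']
'd': index 1 in ['e', 'd', 'a', 'b'] -> ['d', 'e', 'a', 'b']
'd': index 0 in ['d', 'e', 'a', 'b'] -> ['d', 'e', 'a', 'b']
'a': index 2 in ['d', 'e', 'a', 'b'] -> ['a', 'd', 'e', 'b']
'd': index 1 in ['a', 'd', 'e', 'b'] -> ['d', 'a', 'e', 'b']
'b': index 3 in ['d', 'a', 'e', 'b'] -> ['b', 'd', 'a', 'e']
'b': index 0 in ['b', 'd', 'a', 'e'] -> ['b', 'd', 'a', 'e']


Output: [0, 2, 3, 1, 0, 2, 1, 3, 0]


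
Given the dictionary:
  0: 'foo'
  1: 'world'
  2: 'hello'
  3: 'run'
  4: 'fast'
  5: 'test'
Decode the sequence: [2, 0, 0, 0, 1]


Look up each index in the dictionary:
  2 -> 'hello'
  0 -> 'foo'
  0 -> 'foo'
  0 -> 'foo'
  1 -> 'world'

Decoded: "hello foo foo foo world"


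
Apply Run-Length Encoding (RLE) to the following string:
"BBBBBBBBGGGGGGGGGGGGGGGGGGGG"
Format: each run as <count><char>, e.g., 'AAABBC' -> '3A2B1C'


Scanning runs left to right:
  i=0: run of 'B' x 8 -> '8B'
  i=8: run of 'G' x 20 -> '20G'

RLE = 8B20G


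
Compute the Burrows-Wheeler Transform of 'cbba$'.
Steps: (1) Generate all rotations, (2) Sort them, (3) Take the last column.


Rotations (sorted):
  0: $cbba -> last char: a
  1: a$cbb -> last char: b
  2: ba$cb -> last char: b
  3: bba$c -> last char: c
  4: cbba$ -> last char: $


BWT = abbc$


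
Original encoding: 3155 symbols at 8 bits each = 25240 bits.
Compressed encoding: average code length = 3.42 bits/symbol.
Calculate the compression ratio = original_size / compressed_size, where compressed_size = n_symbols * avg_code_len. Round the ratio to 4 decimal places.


original_size = n_symbols * orig_bits = 3155 * 8 = 25240 bits
compressed_size = n_symbols * avg_code_len = 3155 * 3.42 = 10790.1 bits
ratio = original_size / compressed_size = 25240 / 10790.1 = 2.3392

Compression ratio = 2.3392


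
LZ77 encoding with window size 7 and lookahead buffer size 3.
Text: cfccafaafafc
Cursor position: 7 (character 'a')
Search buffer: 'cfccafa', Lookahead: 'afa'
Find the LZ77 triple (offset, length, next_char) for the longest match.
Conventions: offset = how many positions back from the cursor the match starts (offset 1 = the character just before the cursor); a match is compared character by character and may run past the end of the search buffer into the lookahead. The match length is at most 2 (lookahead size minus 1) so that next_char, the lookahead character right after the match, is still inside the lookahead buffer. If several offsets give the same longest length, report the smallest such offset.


Try each offset into the search buffer:
  offset=1 (pos 6, char 'a'): match length 1
  offset=2 (pos 5, char 'f'): match length 0
  offset=3 (pos 4, char 'a'): match length 2
  offset=4 (pos 3, char 'c'): match length 0
  offset=5 (pos 2, char 'c'): match length 0
  offset=6 (pos 1, char 'f'): match length 0
  offset=7 (pos 0, char 'c'): match length 0
Longest match has length 2 at offset 3.
next_char = character at position 7 + 2 = 9 -> 'a'

Best match: offset=3, length=2 (matching 'af' starting at position 4)
LZ77 triple: (3, 2, 'a')


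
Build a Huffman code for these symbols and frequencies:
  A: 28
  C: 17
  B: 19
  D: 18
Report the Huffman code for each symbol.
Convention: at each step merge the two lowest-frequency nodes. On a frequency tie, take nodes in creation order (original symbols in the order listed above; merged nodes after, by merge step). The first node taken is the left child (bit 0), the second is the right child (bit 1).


Huffman tree construction:
Step 1: Merge C(17) + D(18) = 35
Step 2: Merge B(19) + A(28) = 47
Step 3: Merge (C+D)(35) + (B+A)(47) = 82
Read each symbol's code off the tree from the root (left child = 0, right child = 1).

Codes:
  A: 11 (length 2)
  C: 00 (length 2)
  B: 10 (length 2)
  D: 01 (length 2)
Average code length: 164/82 = 2.0000 bits/symbol


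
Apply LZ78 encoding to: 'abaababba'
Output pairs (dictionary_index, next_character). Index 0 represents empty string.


LZ78 encoding steps:
Dictionary: {0: ''}
Step 1: w='' (idx 0), next='a' -> output (0, 'a'), add 'a' as idx 1
Step 2: w='' (idx 0), next='b' -> output (0, 'b'), add 'b' as idx 2
Step 3: w='a' (idx 1), next='a' -> output (1, 'a'), add 'aa' as idx 3
Step 4: w='b' (idx 2), next='a' -> output (2, 'a'), add 'ba' as idx 4
Step 5: w='b' (idx 2), next='b' -> output (2, 'b'), add 'bb' as idx 5
Step 6: w='a' (idx 1), end of input -> output (1, '')


Encoded: [(0, 'a'), (0, 'b'), (1, 'a'), (2, 'a'), (2, 'b'), (1, '')]


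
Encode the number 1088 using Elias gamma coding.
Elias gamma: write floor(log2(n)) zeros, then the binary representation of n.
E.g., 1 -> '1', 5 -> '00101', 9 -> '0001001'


num_bits = floor(log2(1088)) + 1 = 11
leading_zeros = num_bits - 1 = 10
binary(1088) = 10001000000

Elias gamma(1088) = '0000000000' + '10001000000' = 000000000010001000000 (21 bits)


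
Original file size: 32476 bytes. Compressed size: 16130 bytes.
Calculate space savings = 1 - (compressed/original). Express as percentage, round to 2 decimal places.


ratio = compressed/original = 16130/32476 = 0.496674
savings = 1 - ratio = 1 - 0.496674 = 0.503326
as a percentage: 0.503326 * 100 = 50.33%

Space savings = 1 - 16130/32476 = 50.33%


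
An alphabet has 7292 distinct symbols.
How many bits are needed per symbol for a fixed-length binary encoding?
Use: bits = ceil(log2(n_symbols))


log2(7292) = 12.8321
Bracket: 2^12 = 4096 < 7292 <= 2^13 = 8192
So ceil(log2(7292)) = 13

bits = ceil(log2(7292)) = ceil(12.8321) = 13 bits


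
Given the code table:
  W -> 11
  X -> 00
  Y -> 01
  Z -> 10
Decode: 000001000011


Decoding:
00 -> X
00 -> X
01 -> Y
00 -> X
00 -> X
11 -> W


Result: XXYXXW


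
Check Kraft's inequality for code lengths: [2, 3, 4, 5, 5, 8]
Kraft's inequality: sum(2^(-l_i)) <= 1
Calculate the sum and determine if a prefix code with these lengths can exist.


Sum = 2^(-2) + 2^(-3) + 2^(-4) + 2^(-5) + 2^(-5) + 2^(-8)
    = 0.25 + 0.125 + 0.0625 + 0.03125 + 0.03125 + 0.00390625
    = 129/256 = 0.50390625
Since 0.50390625 <= 1, Kraft's inequality IS satisfied.
A prefix code with these lengths CAN exist.

Kraft sum = 0.50390625. Satisfied.


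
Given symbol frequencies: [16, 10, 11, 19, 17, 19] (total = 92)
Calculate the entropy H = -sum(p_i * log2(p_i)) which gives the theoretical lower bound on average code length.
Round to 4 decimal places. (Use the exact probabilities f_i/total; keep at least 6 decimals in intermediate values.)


Per-symbol terms -p_i * log2(p_i) with p_i = f_i/92:
  p = 16/92 = 0.173913: log2(p) = -2.523562, -p*log2(p) = 0.438880
  p = 10/92 = 0.108696: log2(p) = -3.201634, -p*log2(p) = 0.348004
  p = 11/92 = 0.119565: log2(p) = -3.064130, -p*log2(p) = 0.366363
  p = 19/92 = 0.206522: log2(p) = -2.275634, -p*log2(p) = 0.469968
  p = 17/92 = 0.184783: log2(p) = -2.436099, -p*log2(p) = 0.450149
  p = 19/92 = 0.206522: log2(p) = -2.275634, -p*log2(p) = 0.469968
H = 0.438880 + 0.348004 + 0.366363 + 0.469968 + 0.450149 + 0.469968 = 2.543332

H = 2.5433 bits/symbol


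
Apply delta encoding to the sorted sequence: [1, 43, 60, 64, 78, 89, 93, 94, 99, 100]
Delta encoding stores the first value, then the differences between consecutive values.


First value: 1
Deltas:
  43 - 1 = 42
  60 - 43 = 17
  64 - 60 = 4
  78 - 64 = 14
  89 - 78 = 11
  93 - 89 = 4
  94 - 93 = 1
  99 - 94 = 5
  100 - 99 = 1


Delta encoded: [1, 42, 17, 4, 14, 11, 4, 1, 5, 1]


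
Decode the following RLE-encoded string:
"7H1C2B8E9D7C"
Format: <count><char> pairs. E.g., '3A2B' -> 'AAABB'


Expanding each <count><char> pair:
  7H -> 'HHHHHHH'
  1C -> 'C'
  2B -> 'BB'
  8E -> 'EEEEEEEE'
  9D -> 'DDDDDDDDD'
  7C -> 'CCCCCCC'

Decoded = HHHHHHHCBBEEEEEEEEDDDDDDDDDCCCCCCC


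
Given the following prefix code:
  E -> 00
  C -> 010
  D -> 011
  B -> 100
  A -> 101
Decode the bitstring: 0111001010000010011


Decoding step by step:
Bits 011 -> D
Bits 100 -> B
Bits 101 -> A
Bits 00 -> E
Bits 00 -> E
Bits 010 -> C
Bits 011 -> D


Decoded message: DBAEECD


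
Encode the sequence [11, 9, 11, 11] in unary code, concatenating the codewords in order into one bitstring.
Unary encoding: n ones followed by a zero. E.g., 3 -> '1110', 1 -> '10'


Encode each number as n ones followed by a terminating 0:
  11 -> 111111111110 (12 bits)
  9 -> 1111111110 (10 bits)
  11 -> 111111111110 (12 bits)
  11 -> 111111111110 (12 bits)
Total length = 12 + 10 + 12 + 12 = 46 bits.

Unary([11, 9, 11, 11]) = 1111111111101111111110111111111110111111111110 (46 bits)


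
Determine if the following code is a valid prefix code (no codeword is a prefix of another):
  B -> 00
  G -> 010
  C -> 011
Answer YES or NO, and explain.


Checking each pair (does one codeword prefix another?):
  B='00' vs G='010': no prefix
  B='00' vs C='011': no prefix
  G='010' vs B='00': no prefix
  G='010' vs C='011': no prefix
  C='011' vs B='00': no prefix
  C='011' vs G='010': no prefix
No violation found over all pairs.

YES -- this is a valid prefix code. No codeword is a prefix of any other codeword.


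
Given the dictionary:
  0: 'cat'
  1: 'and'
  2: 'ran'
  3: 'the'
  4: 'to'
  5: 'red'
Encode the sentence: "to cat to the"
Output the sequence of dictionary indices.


Look up each word in the dictionary:
  'to' -> 4
  'cat' -> 0
  'to' -> 4
  'the' -> 3

Encoded: [4, 0, 4, 3]


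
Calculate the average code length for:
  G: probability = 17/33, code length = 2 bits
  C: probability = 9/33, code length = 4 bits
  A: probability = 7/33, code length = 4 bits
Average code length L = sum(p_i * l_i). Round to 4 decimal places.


Weighted contributions p_i * l_i:
  G: (17/33) * 2 = 34/33
  C: (9/33) * 4 = 36/33
  A: (7/33) * 4 = 28/33
Sum = (34 + 36 + 28)/33 = 98/33

L = 98/33 = 2.9697 bits/symbol


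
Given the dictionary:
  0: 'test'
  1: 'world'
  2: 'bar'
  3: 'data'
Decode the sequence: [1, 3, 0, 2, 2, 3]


Look up each index in the dictionary:
  1 -> 'world'
  3 -> 'data'
  0 -> 'test'
  2 -> 'bar'
  2 -> 'bar'
  3 -> 'data'

Decoded: "world data test bar bar data"


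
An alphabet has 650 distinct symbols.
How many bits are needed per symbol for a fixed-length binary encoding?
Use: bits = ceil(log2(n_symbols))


log2(650) = 9.3443
Bracket: 2^9 = 512 < 650 <= 2^10 = 1024
So ceil(log2(650)) = 10

bits = ceil(log2(650)) = ceil(9.3443) = 10 bits


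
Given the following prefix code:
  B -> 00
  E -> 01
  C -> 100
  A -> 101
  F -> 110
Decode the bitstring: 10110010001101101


Decoding step by step:
Bits 101 -> A
Bits 100 -> C
Bits 100 -> C
Bits 01 -> E
Bits 101 -> A
Bits 101 -> A


Decoded message: ACCEAA


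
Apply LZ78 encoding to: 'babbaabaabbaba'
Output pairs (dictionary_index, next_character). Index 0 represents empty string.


LZ78 encoding steps:
Dictionary: {0: ''}
Step 1: w='' (idx 0), next='b' -> output (0, 'b'), add 'b' as idx 1
Step 2: w='' (idx 0), next='a' -> output (0, 'a'), add 'a' as idx 2
Step 3: w='b' (idx 1), next='b' -> output (1, 'b'), add 'bb' as idx 3
Step 4: w='a' (idx 2), next='a' -> output (2, 'a'), add 'aa' as idx 4
Step 5: w='b' (idx 1), next='a' -> output (1, 'a'), add 'ba' as idx 5
Step 6: w='a' (idx 2), next='b' -> output (2, 'b'), add 'ab' as idx 6
Step 7: w='ba' (idx 5), next='b' -> output (5, 'b'), add 'bab' as idx 7
Step 8: w='a' (idx 2), end of input -> output (2, '')


Encoded: [(0, 'b'), (0, 'a'), (1, 'b'), (2, 'a'), (1, 'a'), (2, 'b'), (5, 'b'), (2, '')]


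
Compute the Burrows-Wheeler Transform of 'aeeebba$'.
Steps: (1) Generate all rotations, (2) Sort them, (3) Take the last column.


Rotations (sorted):
  0: $aeeebba -> last char: a
  1: a$aeeebb -> last char: b
  2: aeeebba$ -> last char: $
  3: ba$aeeeb -> last char: b
  4: bba$aeee -> last char: e
  5: ebba$aee -> last char: e
  6: eebba$ae -> last char: e
  7: eeebba$a -> last char: a


BWT = ab$beeea


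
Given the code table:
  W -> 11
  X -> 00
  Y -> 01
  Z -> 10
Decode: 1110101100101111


Decoding:
11 -> W
10 -> Z
10 -> Z
11 -> W
00 -> X
10 -> Z
11 -> W
11 -> W


Result: WZZWXZWW


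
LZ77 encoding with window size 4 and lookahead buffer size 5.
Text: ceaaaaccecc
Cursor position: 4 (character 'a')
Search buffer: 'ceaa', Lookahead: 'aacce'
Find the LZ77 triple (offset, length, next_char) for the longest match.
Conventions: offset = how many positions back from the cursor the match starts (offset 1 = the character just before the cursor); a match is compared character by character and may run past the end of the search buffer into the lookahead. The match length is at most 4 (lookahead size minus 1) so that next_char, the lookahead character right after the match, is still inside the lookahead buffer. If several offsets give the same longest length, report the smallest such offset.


Try each offset into the search buffer:
  offset=1 (pos 3, char 'a'): match length 2
  offset=2 (pos 2, char 'a'): match length 2
  offset=3 (pos 1, char 'e'): match length 0
  offset=4 (pos 0, char 'c'): match length 0
Longest match has length 2, found at offsets 1, 2; take the smallest, offset 1.
next_char = character at position 4 + 2 = 6 -> 'c'

Best match: offset=1, length=2 (matching 'aa' starting at position 3)
LZ77 triple: (1, 2, 'c')


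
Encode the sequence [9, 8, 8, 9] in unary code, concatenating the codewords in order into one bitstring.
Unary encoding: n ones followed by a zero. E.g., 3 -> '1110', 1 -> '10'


Encode each number as n ones followed by a terminating 0:
  9 -> 1111111110 (10 bits)
  8 -> 111111110 (9 bits)
  8 -> 111111110 (9 bits)
  9 -> 1111111110 (10 bits)
Total length = 10 + 9 + 9 + 10 = 38 bits.

Unary([9, 8, 8, 9]) = 11111111101111111101111111101111111110 (38 bits)


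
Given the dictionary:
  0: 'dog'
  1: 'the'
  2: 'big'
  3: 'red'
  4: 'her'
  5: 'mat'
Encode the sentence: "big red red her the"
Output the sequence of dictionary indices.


Look up each word in the dictionary:
  'big' -> 2
  'red' -> 3
  'red' -> 3
  'her' -> 4
  'the' -> 1

Encoded: [2, 3, 3, 4, 1]


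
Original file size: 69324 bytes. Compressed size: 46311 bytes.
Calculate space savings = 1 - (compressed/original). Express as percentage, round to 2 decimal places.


ratio = compressed/original = 46311/69324 = 0.668037
savings = 1 - ratio = 1 - 0.668037 = 0.331963
as a percentage: 0.331963 * 100 = 33.2%

Space savings = 1 - 46311/69324 = 33.2%


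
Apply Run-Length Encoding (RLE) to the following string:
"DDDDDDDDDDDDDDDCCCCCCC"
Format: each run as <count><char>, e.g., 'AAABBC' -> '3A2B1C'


Scanning runs left to right:
  i=0: run of 'D' x 15 -> '15D'
  i=15: run of 'C' x 7 -> '7C'

RLE = 15D7C


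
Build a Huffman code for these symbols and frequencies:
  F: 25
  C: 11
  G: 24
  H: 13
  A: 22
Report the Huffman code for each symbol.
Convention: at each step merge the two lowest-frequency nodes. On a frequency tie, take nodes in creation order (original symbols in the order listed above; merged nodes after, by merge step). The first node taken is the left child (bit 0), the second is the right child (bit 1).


Huffman tree construction:
Step 1: Merge C(11) + H(13) = 24
Step 2: Merge A(22) + G(24) = 46
Step 3: Merge (C+H)(24) + F(25) = 49
Step 4: Merge (A+G)(46) + ((C+H)+F)(49) = 95
Read each symbol's code off the tree from the root (left child = 0, right child = 1).

Codes:
  F: 11 (length 2)
  C: 100 (length 3)
  G: 01 (length 2)
  H: 101 (length 3)
  A: 00 (length 2)
Average code length: 214/95 = 2.2526 bits/symbol


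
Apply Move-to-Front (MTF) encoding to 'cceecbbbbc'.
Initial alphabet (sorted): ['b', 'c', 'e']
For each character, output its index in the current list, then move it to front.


MTF encoding:
'c': index 1 in ['b', 'c', 'e'] -> ['c', 'b', 'e']
'c': index 0 in ['c', 'b', 'e'] -> ['c', 'b', 'e']
'e': index 2 in ['c', 'b', 'e'] -> ['e', 'c', 'b']
'e': index 0 in ['e', 'c', 'b'] -> ['e', 'c', 'b']
'c': index 1 in ['e', 'c', 'b'] -> ['c', 'e', 'b']
'b': index 2 in ['c', 'e', 'b'] -> ['b', 'c', 'e']
'b': index 0 in ['b', 'c', 'e'] -> ['b', 'c', 'e']
'b': index 0 in ['b', 'c', 'e'] -> ['b', 'c', 'e']
'b': index 0 in ['b', 'c', 'e'] -> ['b', 'c', 'e']
'c': index 1 in ['b', 'c', 'e'] -> ['c', 'b', 'e']


Output: [1, 0, 2, 0, 1, 2, 0, 0, 0, 1]


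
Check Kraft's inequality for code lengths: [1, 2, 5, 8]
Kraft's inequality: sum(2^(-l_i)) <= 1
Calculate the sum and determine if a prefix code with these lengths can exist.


Sum = 2^(-1) + 2^(-2) + 2^(-5) + 2^(-8)
    = 0.5 + 0.25 + 0.03125 + 0.00390625
    = 201/256 = 0.78515625
Since 0.78515625 <= 1, Kraft's inequality IS satisfied.
A prefix code with these lengths CAN exist.

Kraft sum = 0.78515625. Satisfied.


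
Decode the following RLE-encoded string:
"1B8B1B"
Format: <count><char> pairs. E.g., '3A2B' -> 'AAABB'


Expanding each <count><char> pair:
  1B -> 'B'
  8B -> 'BBBBBBBB'
  1B -> 'B'

Decoded = BBBBBBBBBB


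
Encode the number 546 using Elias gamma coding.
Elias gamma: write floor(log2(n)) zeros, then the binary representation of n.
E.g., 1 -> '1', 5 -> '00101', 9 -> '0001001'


num_bits = floor(log2(546)) + 1 = 10
leading_zeros = num_bits - 1 = 9
binary(546) = 1000100010

Elias gamma(546) = '000000000' + '1000100010' = 0000000001000100010 (19 bits)


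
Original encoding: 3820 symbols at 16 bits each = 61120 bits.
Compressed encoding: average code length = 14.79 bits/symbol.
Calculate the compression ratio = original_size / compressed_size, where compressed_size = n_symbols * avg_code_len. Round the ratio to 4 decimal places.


original_size = n_symbols * orig_bits = 3820 * 16 = 61120 bits
compressed_size = n_symbols * avg_code_len = 3820 * 14.79 = 56497.8 bits
ratio = original_size / compressed_size = 61120 / 56497.8 = 1.0818

Compression ratio = 1.0818


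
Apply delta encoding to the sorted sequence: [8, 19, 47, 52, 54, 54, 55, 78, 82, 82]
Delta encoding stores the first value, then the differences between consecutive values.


First value: 8
Deltas:
  19 - 8 = 11
  47 - 19 = 28
  52 - 47 = 5
  54 - 52 = 2
  54 - 54 = 0
  55 - 54 = 1
  78 - 55 = 23
  82 - 78 = 4
  82 - 82 = 0


Delta encoded: [8, 11, 28, 5, 2, 0, 1, 23, 4, 0]


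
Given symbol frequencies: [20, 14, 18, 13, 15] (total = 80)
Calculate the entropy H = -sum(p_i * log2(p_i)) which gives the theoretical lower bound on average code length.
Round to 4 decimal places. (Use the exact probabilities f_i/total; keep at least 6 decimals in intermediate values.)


Per-symbol terms -p_i * log2(p_i) with p_i = f_i/80:
  p = 20/80 = 0.250000: log2(p) = -2.000000, -p*log2(p) = 0.500000
  p = 14/80 = 0.175000: log2(p) = -2.514573, -p*log2(p) = 0.440050
  p = 18/80 = 0.225000: log2(p) = -2.152003, -p*log2(p) = 0.484201
  p = 13/80 = 0.162500: log2(p) = -2.621488, -p*log2(p) = 0.425992
  p = 15/80 = 0.187500: log2(p) = -2.415037, -p*log2(p) = 0.452820
H = 0.500000 + 0.440050 + 0.484201 + 0.425992 + 0.452820 = 2.303063

H = 2.3031 bits/symbol


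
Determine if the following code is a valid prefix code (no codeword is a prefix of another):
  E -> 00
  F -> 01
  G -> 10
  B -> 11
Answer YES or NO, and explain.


Checking each pair (does one codeword prefix another?):
  E='00' vs F='01': no prefix
  E='00' vs G='10': no prefix
  E='00' vs B='11': no prefix
  F='01' vs E='00': no prefix
  F='01' vs G='10': no prefix
  F='01' vs B='11': no prefix
  G='10' vs E='00': no prefix
  G='10' vs F='01': no prefix
  G='10' vs B='11': no prefix
  B='11' vs E='00': no prefix
  B='11' vs F='01': no prefix
  B='11' vs G='10': no prefix
No violation found over all pairs.

YES -- this is a valid prefix code. No codeword is a prefix of any other codeword.


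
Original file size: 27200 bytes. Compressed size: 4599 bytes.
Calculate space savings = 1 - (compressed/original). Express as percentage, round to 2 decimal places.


ratio = compressed/original = 4599/27200 = 0.169081
savings = 1 - ratio = 1 - 0.169081 = 0.830919
as a percentage: 0.830919 * 100 = 83.09%

Space savings = 1 - 4599/27200 = 83.09%


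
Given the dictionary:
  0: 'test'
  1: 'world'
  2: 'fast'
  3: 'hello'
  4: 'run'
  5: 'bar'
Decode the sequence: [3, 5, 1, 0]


Look up each index in the dictionary:
  3 -> 'hello'
  5 -> 'bar'
  1 -> 'world'
  0 -> 'test'

Decoded: "hello bar world test"
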